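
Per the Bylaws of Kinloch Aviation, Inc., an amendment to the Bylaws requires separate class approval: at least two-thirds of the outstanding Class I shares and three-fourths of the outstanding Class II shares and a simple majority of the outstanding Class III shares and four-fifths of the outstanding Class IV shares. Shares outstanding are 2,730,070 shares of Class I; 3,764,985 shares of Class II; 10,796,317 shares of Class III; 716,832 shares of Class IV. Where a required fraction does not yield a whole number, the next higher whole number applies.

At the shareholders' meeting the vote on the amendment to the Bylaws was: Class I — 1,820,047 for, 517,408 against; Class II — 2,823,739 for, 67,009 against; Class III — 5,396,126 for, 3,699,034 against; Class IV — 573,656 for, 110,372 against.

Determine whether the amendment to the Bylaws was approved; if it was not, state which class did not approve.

Not approved — the Class III shares did not give the required vote.

Class I: 2/3 of 2730070 = 1820046.67, rounded up to 1820047; 1,820,047 required, 1,820,047 in favor — approved.
Class II: 3/4 of 3764985 = 2823738.75, rounded up to 2823739; 2,823,739 required, 2,823,739 in favor — approved.
Class III: a majority of 10796317 is 5398159; 5,398,159 required, 5,396,126 in favor — not approved.
Class IV: 4/5 of 716832 = 573465.60, rounded up to 573466; 573,466 required, 573,656 in favor — approved.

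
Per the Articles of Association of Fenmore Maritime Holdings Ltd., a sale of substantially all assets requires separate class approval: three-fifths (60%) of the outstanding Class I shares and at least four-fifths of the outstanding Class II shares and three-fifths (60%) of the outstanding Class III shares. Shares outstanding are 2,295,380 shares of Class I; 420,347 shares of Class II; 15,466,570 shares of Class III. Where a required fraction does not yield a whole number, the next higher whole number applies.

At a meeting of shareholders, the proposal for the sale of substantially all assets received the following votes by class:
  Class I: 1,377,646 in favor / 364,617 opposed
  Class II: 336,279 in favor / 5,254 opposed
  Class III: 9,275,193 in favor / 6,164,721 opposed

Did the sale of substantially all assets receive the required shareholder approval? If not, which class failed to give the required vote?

Not approved — the Class III shares did not give the required vote.

Class I: 3/5 of 2295380 = 1377228; 1,377,228 required, 1,377,646 in favor — approved.
Class II: 4/5 of 420347 = 336277.60, rounded up to 336278; 336,278 required, 336,279 in favor — approved.
Class III: 3/5 of 15466570 = 9279942; 9,279,942 required, 9,275,193 in favor — not approved.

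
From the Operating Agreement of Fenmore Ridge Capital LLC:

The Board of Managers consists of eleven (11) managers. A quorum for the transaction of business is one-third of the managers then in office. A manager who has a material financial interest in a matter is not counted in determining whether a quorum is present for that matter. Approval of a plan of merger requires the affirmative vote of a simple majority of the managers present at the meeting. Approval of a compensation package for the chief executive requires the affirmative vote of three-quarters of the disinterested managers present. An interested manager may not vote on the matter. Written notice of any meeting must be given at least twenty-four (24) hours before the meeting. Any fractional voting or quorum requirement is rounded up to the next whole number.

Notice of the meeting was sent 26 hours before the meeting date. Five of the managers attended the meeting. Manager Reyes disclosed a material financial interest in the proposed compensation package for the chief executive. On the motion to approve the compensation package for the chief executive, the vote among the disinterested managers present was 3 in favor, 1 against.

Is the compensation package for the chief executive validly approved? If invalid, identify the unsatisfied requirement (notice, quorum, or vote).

Valid — all requirements satisfied.

Notice: 26 hours given; 24 required (26 ≥ 24). Satisfied.
Quorum: 5 present, but the 1 interested manager does not count, leaving 4. Quorum is 4. Satisfied.
Vote: the compensation package for the chief executive requires three-fourths of the disinterested managers present (5 − 1 = 4). 3/4 of 4 = 3, so 3 affirmative votes are needed; 3 voted in favor. Satisfied.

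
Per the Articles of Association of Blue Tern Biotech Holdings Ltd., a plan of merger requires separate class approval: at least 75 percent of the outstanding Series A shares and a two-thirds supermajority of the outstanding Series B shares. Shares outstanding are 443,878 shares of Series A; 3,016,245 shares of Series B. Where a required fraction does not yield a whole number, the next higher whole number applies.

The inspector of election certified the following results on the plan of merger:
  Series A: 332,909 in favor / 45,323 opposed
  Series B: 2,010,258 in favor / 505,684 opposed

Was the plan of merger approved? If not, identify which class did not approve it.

Not approved — the Series B shares did not give the required vote.

Series A: 3/4 of 443878 = 332908.50, rounded up to 332909; 332,909 required, 332,909 in favor — approved.
Series B: 2/3 of 3016245 = 2010830; 2,010,830 required, 2,010,258 in favor — not approved.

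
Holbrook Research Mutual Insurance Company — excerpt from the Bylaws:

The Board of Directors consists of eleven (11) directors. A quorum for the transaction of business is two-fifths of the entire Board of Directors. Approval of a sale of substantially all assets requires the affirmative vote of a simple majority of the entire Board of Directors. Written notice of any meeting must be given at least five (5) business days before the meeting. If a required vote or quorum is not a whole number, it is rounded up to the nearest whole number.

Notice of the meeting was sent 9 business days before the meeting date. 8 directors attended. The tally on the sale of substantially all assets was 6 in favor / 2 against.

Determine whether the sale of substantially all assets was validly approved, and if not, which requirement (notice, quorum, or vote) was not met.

Notice: 9 business days given; 5 required (9 ≥ 5). Satisfied.
Quorum: 8 present; quorum is 5. Satisfied.
Vote: the sale of substantially all assets requires a majority of the entire Board of Directors (11). A majority of 11 is 6, so 6 affirmative votes are needed; 6 voted in favor. Satisfied.

Valid — all requirements satisfied.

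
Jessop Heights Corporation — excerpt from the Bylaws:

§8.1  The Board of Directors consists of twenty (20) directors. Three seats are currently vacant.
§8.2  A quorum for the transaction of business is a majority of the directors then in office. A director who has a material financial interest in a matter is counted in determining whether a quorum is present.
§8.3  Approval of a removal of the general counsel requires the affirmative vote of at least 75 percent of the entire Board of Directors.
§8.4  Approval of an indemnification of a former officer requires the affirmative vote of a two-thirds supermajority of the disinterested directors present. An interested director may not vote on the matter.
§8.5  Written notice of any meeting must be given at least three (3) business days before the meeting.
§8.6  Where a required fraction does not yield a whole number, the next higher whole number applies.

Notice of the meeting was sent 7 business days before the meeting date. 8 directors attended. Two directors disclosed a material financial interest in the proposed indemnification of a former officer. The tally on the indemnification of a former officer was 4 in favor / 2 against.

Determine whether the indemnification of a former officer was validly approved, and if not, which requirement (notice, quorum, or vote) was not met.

Notice: 7 business days given; 3 required (7 ≥ 3). Satisfied.
Quorum: 8 present (interested directors count toward quorum); quorum is 9. Not satisfied.
Vote: the indemnification of a former officer requires two-thirds of the disinterested directors present (8 − 2 = 6). 2/3 of 6 = 4, so 4 affirmative votes are needed; 4 voted in favor. Satisfied. (Moot — without a quorum no business can be validly transacted.)

Invalid — quorum requirement not satisfied.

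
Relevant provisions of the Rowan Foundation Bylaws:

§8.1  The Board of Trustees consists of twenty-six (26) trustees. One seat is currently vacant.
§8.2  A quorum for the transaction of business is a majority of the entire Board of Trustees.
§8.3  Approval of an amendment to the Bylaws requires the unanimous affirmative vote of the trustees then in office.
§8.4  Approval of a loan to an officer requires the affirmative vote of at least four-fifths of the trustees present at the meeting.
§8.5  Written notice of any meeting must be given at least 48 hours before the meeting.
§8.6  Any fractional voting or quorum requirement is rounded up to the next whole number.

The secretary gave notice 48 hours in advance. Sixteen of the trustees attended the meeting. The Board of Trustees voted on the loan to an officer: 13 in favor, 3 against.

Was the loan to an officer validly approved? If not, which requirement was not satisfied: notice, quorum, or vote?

Valid — all requirements satisfied.

Notice: 48 hours given; 48 required (48 ≥ 48). Satisfied.
Quorum: 16 present; quorum is 14. Satisfied.
Vote: the loan to an officer requires four-fifths of the trustees present (16). 4/5 of 16 = 12.80, rounded up to 13, so 13 affirmative votes are needed; 13 voted in favor. Satisfied.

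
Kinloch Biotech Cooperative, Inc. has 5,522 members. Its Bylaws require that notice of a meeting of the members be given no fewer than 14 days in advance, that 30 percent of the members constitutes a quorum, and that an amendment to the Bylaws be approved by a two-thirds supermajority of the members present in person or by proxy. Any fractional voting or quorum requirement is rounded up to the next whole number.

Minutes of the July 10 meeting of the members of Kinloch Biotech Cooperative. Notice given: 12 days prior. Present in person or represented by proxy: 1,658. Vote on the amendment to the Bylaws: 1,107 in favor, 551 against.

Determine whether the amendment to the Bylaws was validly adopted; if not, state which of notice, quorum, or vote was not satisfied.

Invalid — notice requirement not satisfied.

Notice: 12 days given; 14 required. Not satisfied.
Quorum: 30% of 5,522 = 1,656.60, rounded up to 1,657; 1,658 present. Satisfied.
Vote: requires two-thirds of those present (1,658); 2/3 of 1658 = 1105.33, rounded up to 1106, so 1,106 needed; 1,107 in favor. Satisfied.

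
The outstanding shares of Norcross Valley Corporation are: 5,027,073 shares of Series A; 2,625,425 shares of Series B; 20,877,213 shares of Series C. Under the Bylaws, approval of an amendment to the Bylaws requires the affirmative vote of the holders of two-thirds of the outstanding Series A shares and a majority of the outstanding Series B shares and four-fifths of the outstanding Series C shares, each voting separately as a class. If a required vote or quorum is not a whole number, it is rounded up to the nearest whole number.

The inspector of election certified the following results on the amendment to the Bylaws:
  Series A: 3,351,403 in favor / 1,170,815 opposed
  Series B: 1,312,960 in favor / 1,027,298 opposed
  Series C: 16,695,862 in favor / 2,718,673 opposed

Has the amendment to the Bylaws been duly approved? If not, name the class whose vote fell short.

Series A: 2/3 of 5027073 = 3351382; 3,351,382 required, 3,351,403 in favor — approved.
Series B: a majority of 2625425 is 1312713; 1,312,713 required, 1,312,960 in favor — approved.
Series C: 4/5 of 20877213 = 16701770.40, rounded up to 16701771; 16,701,771 required, 16,695,862 in favor — not approved.

Not approved — the Series C shares did not give the required vote.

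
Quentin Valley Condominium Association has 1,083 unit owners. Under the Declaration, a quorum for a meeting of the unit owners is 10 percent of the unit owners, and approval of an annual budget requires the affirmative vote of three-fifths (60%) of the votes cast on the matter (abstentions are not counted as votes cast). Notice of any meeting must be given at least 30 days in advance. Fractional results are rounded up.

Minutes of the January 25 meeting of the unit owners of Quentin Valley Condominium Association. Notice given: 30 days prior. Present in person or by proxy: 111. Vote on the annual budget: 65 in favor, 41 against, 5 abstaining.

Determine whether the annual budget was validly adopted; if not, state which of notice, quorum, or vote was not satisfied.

Valid — all requirements satisfied.

Notice: 30 days given; 30 required. Satisfied.
Quorum: 10% of 1,083 = 108.30, rounded up to 109; 111 present. Satisfied.
Vote: requires three-fifths of the votes cast (111 − 5 abstaining = 106); 3/5 of 106 = 63.60, rounded up to 64, so 64 needed; 65 in favor. Satisfied.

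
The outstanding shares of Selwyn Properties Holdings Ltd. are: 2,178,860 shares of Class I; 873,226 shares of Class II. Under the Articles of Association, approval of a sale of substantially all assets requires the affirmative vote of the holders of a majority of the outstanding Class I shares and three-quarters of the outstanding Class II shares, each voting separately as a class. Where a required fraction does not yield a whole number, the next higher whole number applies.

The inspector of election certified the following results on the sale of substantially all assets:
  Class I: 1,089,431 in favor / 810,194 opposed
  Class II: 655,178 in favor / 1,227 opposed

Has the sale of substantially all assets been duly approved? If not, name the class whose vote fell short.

Approved — every class gave the required vote.

Class I: a majority of 2178860 is 1089431; 1,089,431 required, 1,089,431 in favor — approved.
Class II: 3/4 of 873226 = 654919.50, rounded up to 654920; 654,920 required, 655,178 in favor — approved.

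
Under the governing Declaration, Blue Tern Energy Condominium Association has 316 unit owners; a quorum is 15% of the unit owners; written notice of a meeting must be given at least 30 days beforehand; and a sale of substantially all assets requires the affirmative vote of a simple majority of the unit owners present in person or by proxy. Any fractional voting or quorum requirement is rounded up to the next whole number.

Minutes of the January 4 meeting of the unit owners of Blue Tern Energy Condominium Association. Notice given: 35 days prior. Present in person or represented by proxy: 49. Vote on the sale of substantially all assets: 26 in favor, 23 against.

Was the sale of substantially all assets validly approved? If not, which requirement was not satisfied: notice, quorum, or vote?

Valid — all requirements satisfied.

Notice: 35 days given; 30 required. Satisfied.
Quorum: 15% of 316 = 47.40, rounded up to 48; 49 present. Satisfied.
Vote: requires a majority of those present (49); a majority of 49 is 25, so 25 needed; 26 in favor. Satisfied.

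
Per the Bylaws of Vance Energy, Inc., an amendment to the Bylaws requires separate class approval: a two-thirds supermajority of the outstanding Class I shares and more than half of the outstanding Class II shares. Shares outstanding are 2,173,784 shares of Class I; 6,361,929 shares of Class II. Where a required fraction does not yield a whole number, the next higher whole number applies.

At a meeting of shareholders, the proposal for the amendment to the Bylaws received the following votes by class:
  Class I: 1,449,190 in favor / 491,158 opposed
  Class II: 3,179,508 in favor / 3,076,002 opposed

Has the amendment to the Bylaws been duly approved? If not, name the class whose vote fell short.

Not approved — the Class II shares did not give the required vote.

Class I: 2/3 of 2173784 = 1449189.33, rounded up to 1449190; 1,449,190 required, 1,449,190 in favor — approved.
Class II: a majority of 6361929 is 3180965; 3,180,965 required, 3,179,508 in favor — not approved.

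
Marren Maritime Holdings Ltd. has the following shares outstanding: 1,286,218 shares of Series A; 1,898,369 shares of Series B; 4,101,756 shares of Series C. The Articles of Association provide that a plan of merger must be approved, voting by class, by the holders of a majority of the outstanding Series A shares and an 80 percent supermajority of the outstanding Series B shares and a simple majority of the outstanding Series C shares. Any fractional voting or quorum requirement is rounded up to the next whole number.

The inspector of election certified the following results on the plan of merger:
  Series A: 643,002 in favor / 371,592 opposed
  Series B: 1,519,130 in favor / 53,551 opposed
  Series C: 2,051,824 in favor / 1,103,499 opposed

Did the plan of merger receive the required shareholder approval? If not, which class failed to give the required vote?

Not approved — the Series A shares did not give the required vote.

Series A: a majority of 1286218 is 643110; 643,110 required, 643,002 in favor — not approved.
Series B: 4/5 of 1898369 = 1518695.20, rounded up to 1518696; 1,518,696 required, 1,519,130 in favor — approved.
Series C: a majority of 4101756 is 2050879; 2,050,879 required, 2,051,824 in favor — approved.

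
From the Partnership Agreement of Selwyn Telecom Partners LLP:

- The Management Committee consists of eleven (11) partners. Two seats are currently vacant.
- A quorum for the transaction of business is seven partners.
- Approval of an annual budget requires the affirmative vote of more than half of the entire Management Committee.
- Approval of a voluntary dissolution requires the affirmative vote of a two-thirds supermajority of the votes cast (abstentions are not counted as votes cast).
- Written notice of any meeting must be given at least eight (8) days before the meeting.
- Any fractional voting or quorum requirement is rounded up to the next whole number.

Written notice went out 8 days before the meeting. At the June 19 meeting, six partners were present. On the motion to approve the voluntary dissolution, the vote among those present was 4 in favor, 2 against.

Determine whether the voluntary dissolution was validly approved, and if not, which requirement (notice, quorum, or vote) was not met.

Invalid — quorum requirement not satisfied.

Notice: 8 days given; 8 required (8 ≥ 8). Satisfied.
Quorum: 6 present; quorum is 7. Not satisfied.
Vote: the voluntary dissolution requires two-thirds of the votes cast (6). 2/3 of 6 = 4, so 4 affirmative votes are needed; 4 voted in favor. Satisfied. (Moot — without a quorum no business can be validly transacted.)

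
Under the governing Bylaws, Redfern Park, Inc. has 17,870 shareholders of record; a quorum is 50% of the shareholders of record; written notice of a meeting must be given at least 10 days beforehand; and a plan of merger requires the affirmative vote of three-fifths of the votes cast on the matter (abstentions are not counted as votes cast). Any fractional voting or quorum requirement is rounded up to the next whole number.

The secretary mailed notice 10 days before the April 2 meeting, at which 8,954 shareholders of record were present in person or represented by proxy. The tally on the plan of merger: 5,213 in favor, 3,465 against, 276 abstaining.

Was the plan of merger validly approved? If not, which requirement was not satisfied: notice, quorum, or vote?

Valid — all requirements satisfied.

Notice: 10 days given; 10 required. Satisfied.
Quorum: 50% of 17,870 = 8,935; 8,954 present. Satisfied.
Vote: requires three-fifths of the votes cast (8,954 − 276 abstaining = 8,678); 3/5 of 8678 = 5206.80, rounded up to 5207, so 5,207 needed; 5,213 in favor. Satisfied.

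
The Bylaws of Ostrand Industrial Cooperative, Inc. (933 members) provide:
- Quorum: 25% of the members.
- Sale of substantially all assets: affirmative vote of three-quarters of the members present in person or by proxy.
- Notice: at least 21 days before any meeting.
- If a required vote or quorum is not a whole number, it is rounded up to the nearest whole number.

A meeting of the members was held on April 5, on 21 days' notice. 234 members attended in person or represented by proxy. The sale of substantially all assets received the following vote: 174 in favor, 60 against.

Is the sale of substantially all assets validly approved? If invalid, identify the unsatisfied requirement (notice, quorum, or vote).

Invalid — vote requirement not satisfied.

Notice: 21 days given; 21 required. Satisfied.
Quorum: 25% of 933 = 233.25, rounded up to 234; 234 present. Satisfied.
Vote: requires three-fourths of those present (234); 3/4 of 234 = 175.50, rounded up to 176, so 176 needed; 174 in favor. Not satisfied.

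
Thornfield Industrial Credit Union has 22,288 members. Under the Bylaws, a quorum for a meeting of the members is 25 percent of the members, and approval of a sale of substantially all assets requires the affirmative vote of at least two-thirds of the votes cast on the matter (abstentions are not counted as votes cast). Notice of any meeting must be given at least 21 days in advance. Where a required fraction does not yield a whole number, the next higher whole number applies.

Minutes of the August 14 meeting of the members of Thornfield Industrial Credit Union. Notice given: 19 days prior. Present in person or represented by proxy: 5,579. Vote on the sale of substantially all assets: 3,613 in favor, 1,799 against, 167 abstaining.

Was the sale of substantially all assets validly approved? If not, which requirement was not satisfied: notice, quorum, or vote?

Invalid — notice requirement not satisfied.

Notice: 19 days given; 21 required. Not satisfied.
Quorum: 25% of 22,288 = 5,572; 5,579 present. Satisfied.
Vote: requires two-thirds of the votes cast (5,579 − 167 abstaining = 5,412); 2/3 of 5412 = 3608, so 3,608 needed; 3,613 in favor. Satisfied.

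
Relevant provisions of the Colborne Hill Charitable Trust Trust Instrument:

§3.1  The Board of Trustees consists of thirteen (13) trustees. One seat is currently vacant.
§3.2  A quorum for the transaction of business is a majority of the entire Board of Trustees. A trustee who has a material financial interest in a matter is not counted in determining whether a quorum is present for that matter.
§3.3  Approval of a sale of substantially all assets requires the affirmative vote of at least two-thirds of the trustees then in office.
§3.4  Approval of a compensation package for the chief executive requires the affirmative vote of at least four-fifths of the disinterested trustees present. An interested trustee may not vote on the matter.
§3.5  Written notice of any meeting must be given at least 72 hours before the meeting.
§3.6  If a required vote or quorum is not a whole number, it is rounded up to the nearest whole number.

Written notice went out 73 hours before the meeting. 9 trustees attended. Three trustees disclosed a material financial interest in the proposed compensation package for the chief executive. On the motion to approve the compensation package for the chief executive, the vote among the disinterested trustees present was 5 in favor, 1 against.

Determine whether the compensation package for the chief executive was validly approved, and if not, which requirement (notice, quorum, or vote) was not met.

Invalid — quorum requirement not satisfied.

Notice: 73 hours given; 72 required (73 ≥ 72). Satisfied.
Quorum: 9 present, but the 3 interested trustees do not count, leaving 6. Quorum is 7. Not satisfied.
Vote: the compensation package for the chief executive requires four-fifths of the disinterested trustees present (9 − 3 = 6). 4/5 of 6 = 4.80, rounded up to 5, so 5 affirmative votes are needed; 5 voted in favor. Satisfied. (Moot — without a quorum no business can be validly transacted.)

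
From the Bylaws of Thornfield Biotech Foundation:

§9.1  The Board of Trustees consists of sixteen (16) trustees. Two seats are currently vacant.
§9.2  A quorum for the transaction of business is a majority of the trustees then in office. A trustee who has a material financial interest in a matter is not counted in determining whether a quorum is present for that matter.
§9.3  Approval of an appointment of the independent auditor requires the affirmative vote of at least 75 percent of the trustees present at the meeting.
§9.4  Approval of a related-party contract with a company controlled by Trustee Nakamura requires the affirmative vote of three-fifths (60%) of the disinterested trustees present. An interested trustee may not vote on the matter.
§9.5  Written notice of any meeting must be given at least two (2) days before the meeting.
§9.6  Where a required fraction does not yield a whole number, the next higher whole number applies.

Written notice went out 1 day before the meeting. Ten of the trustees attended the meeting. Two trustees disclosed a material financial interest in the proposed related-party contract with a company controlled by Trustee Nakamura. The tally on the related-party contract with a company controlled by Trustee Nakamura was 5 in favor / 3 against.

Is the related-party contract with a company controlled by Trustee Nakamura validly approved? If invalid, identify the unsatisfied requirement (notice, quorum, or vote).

Invalid — notice requirement not satisfied.

Notice: 1 day given; 2 required (1 < 2). Not satisfied.
Quorum: 10 present, but the 2 interested trustees do not count, leaving 8. Quorum is 8. Satisfied.
Vote: the related-party contract with a company controlled by Trustee Nakamura requires three-fifths of the disinterested trustees present (10 − 2 = 8). 3/5 of 8 = 4.80, rounded up to 5, so 5 affirmative votes are needed; 5 voted in favor. Satisfied.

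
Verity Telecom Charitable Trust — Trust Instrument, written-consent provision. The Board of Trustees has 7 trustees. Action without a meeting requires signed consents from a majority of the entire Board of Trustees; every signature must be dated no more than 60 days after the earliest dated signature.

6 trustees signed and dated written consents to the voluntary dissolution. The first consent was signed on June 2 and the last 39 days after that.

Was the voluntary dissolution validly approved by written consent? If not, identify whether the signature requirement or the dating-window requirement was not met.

Signatures required: a majority of 7 — a majority of 7 is 4, so 4 needed; 6 signed. Sufficient.
Dating window: the latest signature is 39 days after the earliest; the limit is 60 days. Within the window.

Effective — both the signature and dating-window requirements are satisfied.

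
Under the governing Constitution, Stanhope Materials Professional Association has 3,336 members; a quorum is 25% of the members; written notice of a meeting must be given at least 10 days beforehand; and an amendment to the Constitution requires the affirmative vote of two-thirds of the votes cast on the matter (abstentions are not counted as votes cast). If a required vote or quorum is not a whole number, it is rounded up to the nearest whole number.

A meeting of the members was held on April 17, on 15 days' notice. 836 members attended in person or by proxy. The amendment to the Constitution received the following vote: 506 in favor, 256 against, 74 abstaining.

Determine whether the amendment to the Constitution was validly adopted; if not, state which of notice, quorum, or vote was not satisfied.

Invalid — vote requirement not satisfied.

Notice: 15 days given; 10 required. Satisfied.
Quorum: 25% of 3,336 = 834; 836 present. Satisfied.
Vote: requires two-thirds of the votes cast (836 − 74 abstaining = 762); 2/3 of 762 = 508, so 508 needed; 506 in favor. Not satisfied.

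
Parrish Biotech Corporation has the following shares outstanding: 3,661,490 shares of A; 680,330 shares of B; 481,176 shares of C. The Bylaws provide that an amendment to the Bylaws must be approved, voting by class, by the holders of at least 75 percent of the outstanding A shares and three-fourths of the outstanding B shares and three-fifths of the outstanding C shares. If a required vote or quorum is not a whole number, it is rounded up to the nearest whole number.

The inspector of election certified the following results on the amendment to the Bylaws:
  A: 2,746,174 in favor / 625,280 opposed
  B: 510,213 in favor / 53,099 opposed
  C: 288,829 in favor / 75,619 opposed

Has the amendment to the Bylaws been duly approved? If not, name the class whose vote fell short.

Not approved — the B shares did not give the required vote.

A: 3/4 of 3661490 = 2746117.50, rounded up to 2746118; 2,746,118 required, 2,746,174 in favor — approved.
B: 3/4 of 680330 = 510247.50, rounded up to 510248; 510,248 required, 510,213 in favor — not approved.
C: 3/5 of 481176 = 288705.60, rounded up to 288706; 288,706 required, 288,829 in favor — approved.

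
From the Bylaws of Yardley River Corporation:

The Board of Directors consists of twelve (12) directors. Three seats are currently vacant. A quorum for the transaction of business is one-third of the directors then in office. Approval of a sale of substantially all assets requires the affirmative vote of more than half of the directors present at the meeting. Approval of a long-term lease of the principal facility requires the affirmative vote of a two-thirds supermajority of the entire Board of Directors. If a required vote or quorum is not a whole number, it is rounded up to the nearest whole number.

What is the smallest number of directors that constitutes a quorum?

3

1/3 of 9 = 3.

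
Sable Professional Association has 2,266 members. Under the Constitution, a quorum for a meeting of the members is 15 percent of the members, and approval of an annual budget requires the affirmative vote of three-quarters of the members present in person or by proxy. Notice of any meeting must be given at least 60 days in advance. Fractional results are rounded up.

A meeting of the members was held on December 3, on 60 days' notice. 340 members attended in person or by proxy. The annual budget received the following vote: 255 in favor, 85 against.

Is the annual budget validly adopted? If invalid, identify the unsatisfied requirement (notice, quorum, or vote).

Notice: 60 days given; 60 required. Satisfied.
Quorum: 15% of 2,266 = 339.90, rounded up to 340; 340 present. Satisfied.
Vote: requires three-fourths of those present (340); 3/4 of 340 = 255, so 255 needed; 255 in favor. Satisfied.

Valid — all requirements satisfied.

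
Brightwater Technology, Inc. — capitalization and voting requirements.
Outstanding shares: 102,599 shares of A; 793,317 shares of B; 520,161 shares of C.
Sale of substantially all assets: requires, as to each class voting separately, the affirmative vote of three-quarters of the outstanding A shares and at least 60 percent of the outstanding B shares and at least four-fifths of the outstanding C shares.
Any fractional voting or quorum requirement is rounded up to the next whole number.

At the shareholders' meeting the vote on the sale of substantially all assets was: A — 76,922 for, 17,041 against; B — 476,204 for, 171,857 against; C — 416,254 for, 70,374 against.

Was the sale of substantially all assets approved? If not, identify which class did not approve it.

A: 3/4 of 102599 = 76949.25, rounded up to 76950; 76,950 required, 76,922 in favor — not approved.
B: 3/5 of 793317 = 475990.20, rounded up to 475991; 475,991 required, 476,204 in favor — approved.
C: 4/5 of 520161 = 416128.80, rounded up to 416129; 416,129 required, 416,254 in favor — approved.

Not approved — the A shares did not give the required vote.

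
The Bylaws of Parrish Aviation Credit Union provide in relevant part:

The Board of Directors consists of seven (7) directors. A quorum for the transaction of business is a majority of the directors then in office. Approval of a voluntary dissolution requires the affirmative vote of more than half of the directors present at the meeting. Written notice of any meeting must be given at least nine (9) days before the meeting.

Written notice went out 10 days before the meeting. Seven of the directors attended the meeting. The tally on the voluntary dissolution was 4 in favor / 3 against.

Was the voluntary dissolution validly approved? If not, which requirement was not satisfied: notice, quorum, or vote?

Valid — all requirements satisfied.

Notice: 10 days given; 9 required (10 ≥ 9). Satisfied.
Quorum: 7 present; quorum is 4. Satisfied.
Vote: the voluntary dissolution requires a majority of the directors present (7). A majority of 7 is 4, so 4 affirmative votes are needed; 4 voted in favor. Satisfied.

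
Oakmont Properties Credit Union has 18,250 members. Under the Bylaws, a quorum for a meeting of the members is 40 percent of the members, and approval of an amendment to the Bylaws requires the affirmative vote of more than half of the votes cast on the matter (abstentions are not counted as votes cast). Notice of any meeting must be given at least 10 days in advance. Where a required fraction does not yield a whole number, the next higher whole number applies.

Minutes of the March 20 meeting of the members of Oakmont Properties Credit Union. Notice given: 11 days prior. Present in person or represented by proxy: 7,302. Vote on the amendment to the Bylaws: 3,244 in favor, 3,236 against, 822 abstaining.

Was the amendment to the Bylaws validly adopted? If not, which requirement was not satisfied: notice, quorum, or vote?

Notice: 11 days given; 10 required. Satisfied.
Quorum: 40% of 18,250 = 7,300; 7,302 present. Satisfied.
Vote: requires a majority of the votes cast (7,302 − 822 abstaining = 6,480); a majority of 6480 is 3241, so 3,241 needed; 3,244 in favor. Satisfied.

Valid — all requirements satisfied.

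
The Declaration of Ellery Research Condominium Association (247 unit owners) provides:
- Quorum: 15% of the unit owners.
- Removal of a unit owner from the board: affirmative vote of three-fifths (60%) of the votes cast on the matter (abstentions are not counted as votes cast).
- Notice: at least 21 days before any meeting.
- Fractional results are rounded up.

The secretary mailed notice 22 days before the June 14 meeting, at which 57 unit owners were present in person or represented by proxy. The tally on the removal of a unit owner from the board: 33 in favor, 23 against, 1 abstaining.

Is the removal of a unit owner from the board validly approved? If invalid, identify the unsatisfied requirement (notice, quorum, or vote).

Notice: 22 days given; 21 required. Satisfied.
Quorum: 15% of 247 = 37.05, rounded up to 38; 57 present. Satisfied.
Vote: requires three-fifths of the votes cast (57 − 1 abstaining = 56); 3/5 of 56 = 33.60, rounded up to 34, so 34 needed; 33 in favor. Not satisfied.

Invalid — vote requirement not satisfied.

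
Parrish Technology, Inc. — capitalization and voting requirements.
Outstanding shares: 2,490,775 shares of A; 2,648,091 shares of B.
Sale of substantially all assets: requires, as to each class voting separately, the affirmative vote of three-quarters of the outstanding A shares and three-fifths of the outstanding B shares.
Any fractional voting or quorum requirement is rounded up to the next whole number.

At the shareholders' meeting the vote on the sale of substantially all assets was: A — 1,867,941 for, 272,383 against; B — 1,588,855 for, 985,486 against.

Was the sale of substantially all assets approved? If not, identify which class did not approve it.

Not approved — the A shares did not give the required vote.

A: 3/4 of 2490775 = 1868081.25, rounded up to 1868082; 1,868,082 required, 1,867,941 in favor — not approved.
B: 3/5 of 2648091 = 1588854.60, rounded up to 1588855; 1,588,855 required, 1,588,855 in favor — approved.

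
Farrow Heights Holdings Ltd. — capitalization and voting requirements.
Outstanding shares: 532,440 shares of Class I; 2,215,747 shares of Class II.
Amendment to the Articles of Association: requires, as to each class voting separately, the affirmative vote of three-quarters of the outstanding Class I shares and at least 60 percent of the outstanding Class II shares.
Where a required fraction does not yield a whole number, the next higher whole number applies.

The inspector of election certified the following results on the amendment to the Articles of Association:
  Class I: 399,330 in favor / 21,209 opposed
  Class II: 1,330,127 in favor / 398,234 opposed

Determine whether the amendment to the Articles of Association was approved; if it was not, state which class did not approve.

Class I: 3/4 of 532440 = 399330; 399,330 required, 399,330 in favor — approved.
Class II: 3/5 of 2215747 = 1329448.20, rounded up to 1329449; 1,329,449 required, 1,330,127 in favor — approved.

Approved — every class gave the required vote.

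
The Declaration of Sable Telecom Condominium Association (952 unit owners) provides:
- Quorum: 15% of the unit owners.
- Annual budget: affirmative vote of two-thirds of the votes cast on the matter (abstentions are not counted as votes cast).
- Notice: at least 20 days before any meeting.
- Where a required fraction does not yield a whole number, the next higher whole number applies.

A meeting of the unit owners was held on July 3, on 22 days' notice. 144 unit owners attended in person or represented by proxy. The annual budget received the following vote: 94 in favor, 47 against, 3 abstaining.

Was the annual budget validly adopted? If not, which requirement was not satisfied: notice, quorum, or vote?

Notice: 22 days given; 20 required. Satisfied.
Quorum: 15% of 952 = 142.80, rounded up to 143; 144 present. Satisfied.
Vote: requires two-thirds of the votes cast (144 − 3 abstaining = 141); 2/3 of 141 = 94, so 94 needed; 94 in favor. Satisfied.

Valid — all requirements satisfied.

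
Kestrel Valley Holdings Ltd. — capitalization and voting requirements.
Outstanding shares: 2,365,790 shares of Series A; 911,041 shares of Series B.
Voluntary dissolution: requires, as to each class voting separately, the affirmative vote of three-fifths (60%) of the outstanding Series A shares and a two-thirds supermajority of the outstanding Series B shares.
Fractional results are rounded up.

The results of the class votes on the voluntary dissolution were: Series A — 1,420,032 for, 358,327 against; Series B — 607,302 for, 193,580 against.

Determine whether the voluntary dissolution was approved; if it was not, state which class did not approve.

Series A: 3/5 of 2365790 = 1419474; 1,419,474 required, 1,420,032 in favor — approved.
Series B: 2/3 of 911041 = 607360.67, rounded up to 607361; 607,361 required, 607,302 in favor — not approved.

Not approved — the Series B shares did not give the required vote.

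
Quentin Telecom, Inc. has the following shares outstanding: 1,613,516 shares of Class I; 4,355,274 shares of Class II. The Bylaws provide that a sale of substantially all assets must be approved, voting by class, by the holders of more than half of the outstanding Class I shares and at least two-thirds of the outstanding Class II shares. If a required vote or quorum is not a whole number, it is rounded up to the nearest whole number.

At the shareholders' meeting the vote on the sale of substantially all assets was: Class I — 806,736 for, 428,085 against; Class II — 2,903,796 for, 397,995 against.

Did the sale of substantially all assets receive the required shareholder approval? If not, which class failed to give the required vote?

Class I: a majority of 1613516 is 806759; 806,759 required, 806,736 in favor — not approved.
Class II: 2/3 of 4355274 = 2903516; 2,903,516 required, 2,903,796 in favor — approved.

Not approved — the Class I shares did not give the required vote.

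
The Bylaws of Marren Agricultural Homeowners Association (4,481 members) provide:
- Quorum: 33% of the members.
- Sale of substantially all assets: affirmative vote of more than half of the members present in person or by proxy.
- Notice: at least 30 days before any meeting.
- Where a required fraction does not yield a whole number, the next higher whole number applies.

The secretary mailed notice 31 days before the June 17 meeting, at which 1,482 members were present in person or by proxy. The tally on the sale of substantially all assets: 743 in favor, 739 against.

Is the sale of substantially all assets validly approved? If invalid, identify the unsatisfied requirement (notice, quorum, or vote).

Notice: 31 days given; 30 required. Satisfied.
Quorum: 33% of 4,481 = 1,478.73, rounded up to 1,479; 1,482 present. Satisfied.
Vote: requires a majority of those present (1,482); a majority of 1482 is 742, so 742 needed; 743 in favor. Satisfied.

Valid — all requirements satisfied.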